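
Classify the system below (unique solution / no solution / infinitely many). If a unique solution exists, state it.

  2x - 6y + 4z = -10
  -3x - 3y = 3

infinitely many solutions

Row-reduce:
R1 ← R1 / (2).
R2 ← R2 + 3·R1.
R2 ← R2 / (-12).
R1 ← R1 + 3·R2.
Rank is 2 with 3 unknowns, leaving z free.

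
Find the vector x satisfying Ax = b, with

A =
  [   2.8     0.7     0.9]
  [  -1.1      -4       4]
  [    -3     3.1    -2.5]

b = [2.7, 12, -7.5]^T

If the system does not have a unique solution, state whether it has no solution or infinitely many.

x_1 = 0, x_2 = 0, x_3 = 3

Row-reduce the augmented matrix:
R1 ← R1 / (14/5).
R2 ← R2 + 11/10·R1.
R3 ← R3 + 3·R1.
R2 ← R2 / (-149/40).
R1 ← R1 − 1/4·R2.
R3 ← R3 − 77/20·R2.
R3 ← R3 / (15457/5215).
R1 ← R1 − 640/1043·R3.
R2 ← R2 + 1219/1043·R3.
Reading off the reduced rows gives x_1 = 0, x_2 = 0, x_3 = 3.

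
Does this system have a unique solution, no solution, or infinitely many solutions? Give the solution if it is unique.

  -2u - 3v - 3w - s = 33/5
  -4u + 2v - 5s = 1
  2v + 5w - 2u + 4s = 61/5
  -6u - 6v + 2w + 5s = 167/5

u = -3, v = -1, w = 1/5, s = 9/5

Row-reduce the augmented matrix:
R1 ← R1 / (-2).
R2 ← R2 + 4·R1.
R3 ← R3 + 2·R1.
R4 ← R4 + 6·R1.
R2 ← R2 / (8).
R1 ← R1 − 3/2·R2.
R3 ← R3 − 5·R2.
R4 ← R4 − 3·R2.
R3 ← R3 / (17/4).
R1 ← R1 − 3/8·R3.
R2 ← R2 − 3/4·R3.
R4 ← R4 − 35/4·R3.
R4 ← R4 / (-171/34).
R1 ← R1 − 31/68·R4.
R2 ← R2 + 27/17·R4.
R3 ← R3 − 55/34·R4.
Reading off the reduced rows gives u = -3, v = -1, w = 1/5, s = 9/5.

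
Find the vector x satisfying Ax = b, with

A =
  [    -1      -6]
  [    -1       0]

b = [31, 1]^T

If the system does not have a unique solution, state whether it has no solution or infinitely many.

x_1 = -1, x_2 = -5

From equation 1: x_1 = -31 − 6·x_2.
Substitute into equation 2 and solve: x_2 = -5.
Then x_1 = -1.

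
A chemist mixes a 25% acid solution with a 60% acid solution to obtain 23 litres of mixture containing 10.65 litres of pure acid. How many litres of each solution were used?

litres of solution A: 9, litres of solution B: 14

Let a = litres of solution A, b = litres of solution B.
  a + b = 23
  (1/4)a + (3/5)b = 213/20
Row-reduce the augmented matrix:
R2 ← R2 − 1/4·R1.
R2 ← R2 / (7/20).
R1 ← R1 − 1·R2.
Reading off the reduced rows gives a = 9, b = 14.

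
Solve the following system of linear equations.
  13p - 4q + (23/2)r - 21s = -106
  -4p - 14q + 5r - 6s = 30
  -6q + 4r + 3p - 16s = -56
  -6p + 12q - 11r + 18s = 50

Row-reduce:
R1 ← R1 / (13).
R2 ← R2 + 4·R1.
R3 ← R3 − 3·R1.
R4 ← R4 + 6·R1.
R2 ← R2 / (-198/13).
R1 ← R1 + 4/13·R2.
R3 ← R3 + 66/13·R2.
R4 ← R4 − 132/13·R2.
R3 ← R3 / (-3/2).
R1 ← R1 − 47/66·R3.
R2 ← R2 + 37/66·R3.
Row 4 reduces to 0 = -2/3, a contradiction. The system is inconsistent.

no solution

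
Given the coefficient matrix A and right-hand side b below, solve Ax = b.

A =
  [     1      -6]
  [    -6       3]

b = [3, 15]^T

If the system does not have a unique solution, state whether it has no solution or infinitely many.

x_1 = -3, x_2 = -1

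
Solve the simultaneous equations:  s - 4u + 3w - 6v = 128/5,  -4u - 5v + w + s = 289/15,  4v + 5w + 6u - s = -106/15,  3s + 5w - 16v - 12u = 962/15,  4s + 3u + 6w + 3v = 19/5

u = -2/5, v = -3, w = 5/3, s = 1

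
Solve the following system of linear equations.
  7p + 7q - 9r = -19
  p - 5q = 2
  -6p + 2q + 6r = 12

no solution

Row-reduce:
R1 ← R1 / (7).
R2 ← R2 − 1·R1.
R3 ← R3 + 6·R1.
R2 ← R2 / (-6).
R1 ← R1 − 1·R2.
R3 ← R3 − 8·R2.
Row 3 reduces to 0 = 2, a contradiction. The system is inconsistent.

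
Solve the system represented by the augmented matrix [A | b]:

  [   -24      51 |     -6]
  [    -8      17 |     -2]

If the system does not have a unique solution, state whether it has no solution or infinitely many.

infinitely many solutions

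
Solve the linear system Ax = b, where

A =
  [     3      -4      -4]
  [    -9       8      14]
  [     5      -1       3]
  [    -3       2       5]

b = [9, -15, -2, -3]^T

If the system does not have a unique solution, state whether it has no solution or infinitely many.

Row-reduce the augmented matrix:
R1 ← R1 / (3).
R2 ← R2 + 9·R1.
R3 ← R3 − 5·R1.
R4 ← R4 + 3·R1.
R2 ← R2 / (-4).
R1 ← R1 + 4/3·R2.
R3 ← R3 − 17/3·R2.
R4 ← R4 + 2·R2.
R3 ← R3 / (25/2).
R1 ← R1 + 2·R3.
R2 ← R2 + 1/2·R3.
R4 reduces to 0 = 0, so the extra equation is consistent.
Reading off the reduced rows gives x_1 = -1, x_2 = -3, x_3 = 0.

x_1 = -1, x_2 = -3, x_3 = 0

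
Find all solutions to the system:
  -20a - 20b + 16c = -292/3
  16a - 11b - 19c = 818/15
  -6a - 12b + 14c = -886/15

Row-reduce the augmented matrix:
R1 ← R1 / (-20).
R2 ← R2 − 16·R1.
R3 ← R3 + 6·R1.
R2 ← R2 / (-27).
R1 ← R1 − 1·R2.
R3 ← R3 + 6·R2.
R3 ← R3 / (476/45).
R1 ← R1 + 139/135·R3.
R2 ← R2 − 31/135·R3.
Reading off the reduced rows gives a = 8/5, b = 7/5, c = -7/3.

a = 8/5, b = 7/5, c = -7/3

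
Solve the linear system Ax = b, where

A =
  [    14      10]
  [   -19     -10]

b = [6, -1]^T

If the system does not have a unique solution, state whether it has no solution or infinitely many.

x_1 = -1, x_2 = 2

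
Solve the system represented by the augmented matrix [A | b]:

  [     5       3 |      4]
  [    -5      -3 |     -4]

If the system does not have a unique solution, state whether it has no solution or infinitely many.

infinitely many solutions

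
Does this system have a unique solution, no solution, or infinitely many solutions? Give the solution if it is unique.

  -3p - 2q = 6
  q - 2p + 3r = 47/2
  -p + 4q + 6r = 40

Row-reduce:
R1 ← R1 / (-3).
R2 ← R2 + 2·R1.
R3 ← R3 + 1·R1.
R2 ← R2 / (7/3).
R1 ← R1 − 2/3·R2.
R3 ← R3 − 14/3·R2.
Row 3 reduces to 0 = -1, a contradiction. The system is inconsistent.

no solution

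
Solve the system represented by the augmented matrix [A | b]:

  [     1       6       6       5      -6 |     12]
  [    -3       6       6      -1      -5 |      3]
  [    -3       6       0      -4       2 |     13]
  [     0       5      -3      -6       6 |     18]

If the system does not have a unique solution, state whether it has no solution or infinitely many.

infinitely many solutions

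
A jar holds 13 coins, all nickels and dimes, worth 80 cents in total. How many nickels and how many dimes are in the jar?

Let n = nickels, d = dimes.
  n + d = 13
  5n + 10d = 80
From equation 1: n = 13 − d.
Substitute into equation 2 and solve: d = 3.
Then n = 10.

nickels: 10, dimes: 3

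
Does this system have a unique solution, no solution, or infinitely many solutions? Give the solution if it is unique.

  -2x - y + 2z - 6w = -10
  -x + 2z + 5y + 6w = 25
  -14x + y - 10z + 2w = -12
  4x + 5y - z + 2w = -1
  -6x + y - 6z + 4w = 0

Row-reduce:
R1 ← R1 / (-2).
R2 ← R2 + 1·R1.
R3 ← R3 + 14·R1.
R4 ← R4 − 4·R1.
R5 ← R5 + 6·R1.
R2 ← R2 / (11/2).
R1 ← R1 − 1/2·R2.
R3 ← R3 − 8·R2.
R4 ← R4 − 3·R2.
R5 ← R5 − 4·R2.
R3 ← R3 / (-280/11).
R1 ← R1 + 12/11·R3.
R2 ← R2 − 2/11·R3.
R4 ← R4 − 27/11·R3.
R5 ← R5 + 140/11·R3.
R4 ← R4 / (-167/14).
R1 ← R1 − 6/7·R4.
R2 ← R2 − 13/7·R4.
R3 ← R3 + 17/14·R4.
Row 5 reduces to 0 = 1, a contradiction. The system is inconsistent.

no solution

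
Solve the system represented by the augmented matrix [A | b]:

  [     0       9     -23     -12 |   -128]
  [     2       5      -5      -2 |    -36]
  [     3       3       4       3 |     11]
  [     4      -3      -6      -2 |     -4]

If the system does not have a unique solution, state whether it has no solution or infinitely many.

no solution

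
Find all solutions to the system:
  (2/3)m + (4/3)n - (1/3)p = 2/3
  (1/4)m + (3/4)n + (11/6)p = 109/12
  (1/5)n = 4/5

m = -5, n = 4, p = 4

Row-reduce the augmented matrix:
R1 ← R1 / (2/3).
R2 ← R2 − 1/4·R1.
R2 ← R2 / (1/4).
R1 ← R1 − 2·R2.
R3 ← R3 − 1/5·R2.
R3 ← R3 / (-47/30).
R1 ← R1 + 97/6·R3.
R2 ← R2 − 47/6·R3.
Reading off the reduced rows gives m = -5, n = 4, p = 4.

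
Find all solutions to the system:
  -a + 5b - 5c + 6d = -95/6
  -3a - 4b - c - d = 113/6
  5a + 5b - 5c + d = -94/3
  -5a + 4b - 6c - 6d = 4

Row-reduce the augmented matrix:
R1 ← R1 / (-1).
R2 ← R2 + 3·R1.
R3 ← R3 − 5·R1.
R4 ← R4 + 5·R1.
R2 ← R2 / (-19).
R1 ← R1 + 5·R2.
R3 ← R3 − 30·R2.
R4 ← R4 + 21·R2.
R3 ← R3 / (-150/19).
R1 ← R1 − 25/19·R3.
R2 ← R2 + 14/19·R3.
R4 ← R4 − 67/19·R3.
R4 ← R4 / (-2183/150).
R1 ← R1 + 5/6·R4.
R2 ← R2 − 68/75·R4.
R3 ← R3 + 19/150·R4.
Reading off the reduced rows gives a = -3, b = -5/2, c = 2/3, d = -1/2.

a = -3, b = -5/2, c = 2/3, d = -1/2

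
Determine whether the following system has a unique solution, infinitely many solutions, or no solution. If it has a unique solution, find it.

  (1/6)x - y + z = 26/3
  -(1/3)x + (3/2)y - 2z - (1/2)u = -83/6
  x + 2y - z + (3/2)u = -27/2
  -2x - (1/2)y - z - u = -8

x = 4, y = -2, z = 6, u = -5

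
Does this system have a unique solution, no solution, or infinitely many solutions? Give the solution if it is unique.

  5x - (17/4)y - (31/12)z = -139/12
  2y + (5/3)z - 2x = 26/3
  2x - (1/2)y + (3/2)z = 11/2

Row-reduce:
R1 ← R1 / (5).
R2 ← R2 + 2·R1.
R3 ← R3 − 2·R1.
R2 ← R2 / (3/10).
R1 ← R1 + 17/20·R2.
R3 ← R3 − 6/5·R2.
Row 3 reduces to 0 = -6, a contradiction. The system is inconsistent.

no solution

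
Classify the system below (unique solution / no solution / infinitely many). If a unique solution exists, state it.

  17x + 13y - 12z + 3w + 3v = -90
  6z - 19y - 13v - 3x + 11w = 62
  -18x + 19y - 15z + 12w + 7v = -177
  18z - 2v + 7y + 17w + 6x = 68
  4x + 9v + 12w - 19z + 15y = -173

x = 1, y = -2, z = 6, w = -2, v = -1

Row-reduce the augmented matrix:
R1 ← R1 / (17).
R2 ← R2 + 3·R1.
R3 ← R3 + 18·R1.
R4 ← R4 − 6·R1.
R5 ← R5 − 4·R1.
R2 ← R2 / (-284/17).
R1 ← R1 − 13/17·R2.
R3 ← R3 − 557/17·R2.
R4 ← R4 − 41/17·R2.
R5 ← R5 − 203/17·R2.
R3 ← R3 / (-2853/142).
R1 ← R1 + 75/142·R3.
R2 ← R2 + 33/142·R3.
R4 ← R4 − 3237/142·R3.
R5 ← R5 + 1903/142·R3.
R4 ← R4 / (57517/951).
R1 ← R1 + 275/951·R4.
R2 ← R2 + 1072/951·R4.
R3 ← R3 + 5366/2853·R4.
R5 ← R5 + 16178/2853·R4.
R5 ← R5 / (398684/57517).
R1 ← R1 + 6881/57517·R5.
R2 ← R2 − 29857/57517·R5.
R3 ← R3 − 3210/57517·R5.
R4 ← R4 + 20031/57517·R5.
Reading off the reduced rows gives x = 1, y = -2, z = 6, w = -2, v = -1.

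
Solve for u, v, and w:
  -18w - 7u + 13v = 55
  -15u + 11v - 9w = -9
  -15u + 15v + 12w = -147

u = 2, v = -3, w = -6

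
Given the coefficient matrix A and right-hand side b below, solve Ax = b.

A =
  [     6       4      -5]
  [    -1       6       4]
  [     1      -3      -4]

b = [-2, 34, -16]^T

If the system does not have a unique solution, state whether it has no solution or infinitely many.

x_1 = -6, x_2 = 6, x_3 = -2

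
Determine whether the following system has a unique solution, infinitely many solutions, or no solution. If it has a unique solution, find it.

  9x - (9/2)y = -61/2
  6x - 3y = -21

Row-reduce:
R1 ← R1 / (9).
R2 ← R2 − 6·R1.
Row 2 reduces to 0 = -2/3, a contradiction. The system is inconsistent.

no solution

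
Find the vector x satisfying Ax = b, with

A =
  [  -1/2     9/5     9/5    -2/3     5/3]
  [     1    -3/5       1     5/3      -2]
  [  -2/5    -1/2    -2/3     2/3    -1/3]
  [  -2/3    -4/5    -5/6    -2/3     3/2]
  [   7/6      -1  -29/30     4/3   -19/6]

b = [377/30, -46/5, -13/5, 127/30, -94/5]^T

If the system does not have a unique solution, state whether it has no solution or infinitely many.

no solution

Row-reduce:
R1 ← R1 / (-1/2).
R2 ← R2 − 1·R1.
R3 ← R3 + 2/5·R1.
R4 ← R4 + 2/3·R1.
R5 ← R5 − 7/6·R1.
R2 ← R2 / (3).
R1 ← R1 + 18/5·R2.
R3 ← R3 + 97/50·R2.
R4 ← R4 + 16/5·R2.
R5 ← R5 − 16/5·R2.
R3 ← R3 / (217/250).
R1 ← R1 − 48/25·R3.
R2 ← R2 − 23/15·R3.
R4 ← R4 − 251/150·R3.
R5 ← R5 + 251/150·R3.
R4 ← R4 / (-3601/1674).
R1 ← R1 + 130/93·R4.
R2 ← R2 + 2000/837·R4.
R3 ← R3 − 455/279·R4.
R5 ← R5 − 3601/1674·R4.
Row 5 reduces to 0 = -2, a contradiction. The system is inconsistent.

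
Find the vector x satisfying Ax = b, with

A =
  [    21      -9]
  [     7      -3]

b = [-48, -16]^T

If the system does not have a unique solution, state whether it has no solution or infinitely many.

Row-reduce:
R1 ← R1 / (21).
R2 ← R2 − 7·R1.
Rank is 1 with 2 unknowns, leaving x_2 free.

infinitely many solutions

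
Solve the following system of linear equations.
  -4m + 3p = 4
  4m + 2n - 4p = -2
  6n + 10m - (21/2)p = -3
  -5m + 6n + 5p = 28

Row-reduce:
R1 ← R1 / (-4).
R2 ← R2 − 4·R1.
R3 ← R3 − 10·R1.
R4 ← R4 + 5·R1.
R2 ← R2 / (2).
R3 ← R3 − 6·R2.
R4 ← R4 − 6·R2.
Swap R3 and R4.
R3 ← R3 / (17/4).
R1 ← R1 + 3/4·R3.
R2 ← R2 + 1/2·R3.
Row 4 reduces to 0 = 1, a contradiction. The system is inconsistent.

no solution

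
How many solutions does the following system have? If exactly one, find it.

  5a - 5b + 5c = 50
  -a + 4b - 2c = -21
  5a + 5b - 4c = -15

a = 3, b = -2, c = 5

Row-reduce the augmented matrix:
R1 ← R1 / (5).
R2 ← R2 + 1·R1.
R3 ← R3 − 5·R1.
R2 ← R2 / (3).
R1 ← R1 + 1·R2.
R3 ← R3 − 10·R2.
R3 ← R3 / (-17/3).
R1 ← R1 − 2/3·R3.
R2 ← R2 + 1/3·R3.
Reading off the reduced rows gives a = 3, b = -2, c = 5.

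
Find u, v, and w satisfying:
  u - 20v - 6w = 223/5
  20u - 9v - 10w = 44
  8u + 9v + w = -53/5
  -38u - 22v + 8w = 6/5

u = 1, v = -2, w = -3/5

Row-reduce the augmented matrix:
R2 ← R2 − 20·R1.
R3 ← R3 − 8·R1.
R4 ← R4 + 38·R1.
R2 ← R2 / (391).
R1 ← R1 + 20·R2.
R3 ← R3 − 169·R2.
R4 ← R4 + 782·R2.
R3 ← R3 / (569/391).
R1 ← R1 + 146/391·R3.
R2 ← R2 − 110/391·R3.
R4 reduces to 0 = 0, so the extra equation is consistent.
Reading off the reduced rows gives u = 1, v = -2, w = -3/5.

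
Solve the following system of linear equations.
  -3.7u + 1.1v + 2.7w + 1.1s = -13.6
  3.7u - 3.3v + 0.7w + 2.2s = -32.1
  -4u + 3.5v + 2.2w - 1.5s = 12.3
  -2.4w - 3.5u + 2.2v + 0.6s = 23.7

u = -1, v = 4, w = -6, s = -5

Row-reduce the augmented matrix:
R1 ← R1 / (-37/10).
R2 ← R2 − 37/10·R1.
R3 ← R3 + 4·R1.
R4 ← R4 + 7/2·R1.
R2 ← R2 / (-11/5).
R1 ← R1 + 11/37·R2.
R3 ← R3 − 171/74·R2.
R4 ← R4 − 429/370·R2.
R3 ← R3 / (11609/4070).
R1 ← R1 + 44/37·R3.
R2 ← R2 + 17/11·R3.
R4 ← R4 + 117/37·R3.
R4 ← R4 / (38579/17860).
R1 ← R1 + 9735/23218·R4.
R2 ← R2 + 12526/11609·R4.
R3 ← R3 − 6325/23218·R4.
Reading off the reduced rows gives u = -1, v = 4, w = -6, s = -5.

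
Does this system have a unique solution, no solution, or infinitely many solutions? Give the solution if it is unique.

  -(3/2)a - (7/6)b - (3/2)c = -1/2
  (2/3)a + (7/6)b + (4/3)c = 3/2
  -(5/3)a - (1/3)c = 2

Row-reduce:
R1 ← R1 / (-3/2).
R2 ← R2 − 2/3·R1.
R3 ← R3 + 5/3·R1.
R2 ← R2 / (35/54).
R1 ← R1 − 7/9·R2.
R3 ← R3 − 35/27·R2.
Rank is 2 with 3 unknowns, leaving c free.

infinitely many solutions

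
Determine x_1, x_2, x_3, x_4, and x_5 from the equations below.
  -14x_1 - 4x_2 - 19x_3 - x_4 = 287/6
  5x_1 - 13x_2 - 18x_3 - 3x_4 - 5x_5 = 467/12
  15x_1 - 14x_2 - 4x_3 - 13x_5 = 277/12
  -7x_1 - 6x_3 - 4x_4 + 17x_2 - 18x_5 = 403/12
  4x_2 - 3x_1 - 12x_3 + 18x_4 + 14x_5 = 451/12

x_1 = -3/4, x_2 = -1/3, x_3 = -2, x_4 = 2, x_5 = -5/3

Row-reduce the augmented matrix:
R1 ← R1 / (-14).
R2 ← R2 − 5·R1.
R3 ← R3 − 15·R1.
R4 ← R4 + 7·R1.
R5 ← R5 + 3·R1.
R2 ← R2 / (-101/7).
R1 ← R1 − 2/7·R2.
R3 ← R3 + 128/7·R2.
R4 ← R4 − 19·R2.
R5 ← R5 − 34/7·R2.
R3 ← R3 / (1425/202).
R1 ← R1 − 175/202·R3.
R2 ← R2 − 347/202·R3.
R4 ← R4 + 2943/101·R3.
R5 ← R5 + 3287/202·R3.
R4 ← R4 / (2483/475).
R1 ← R1 + 22/57·R4.
R2 ← R2 + 773/1425·R4.
R3 ← R3 − 643/1425·R4.
R5 ← R5 − 1832/75·R4.
R5 ← R5 / (597003/2483).
R1 ← R1 + 7767/2483·R5.
R2 ← R2 + 8537/2483·R5.
R3 ← R3 − 8823/2483·R5.
R4 ← R4 + 24751/2483·R5.
Reading off the reduced rows gives x_1 = -3/4, x_2 = -1/3, x_3 = -2, x_4 = 2, x_5 = -5/3.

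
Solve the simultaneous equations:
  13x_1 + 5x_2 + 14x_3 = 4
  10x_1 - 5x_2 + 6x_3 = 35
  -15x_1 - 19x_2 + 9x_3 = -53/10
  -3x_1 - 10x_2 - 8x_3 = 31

x_1 = 3, x_2 = -14/5, x_3 = -3/2

Row-reduce the augmented matrix:
R1 ← R1 / (13).
R2 ← R2 − 10·R1.
R3 ← R3 + 15·R1.
R4 ← R4 + 3·R1.
R2 ← R2 / (-115/13).
R1 ← R1 − 5/13·R2.
R3 ← R3 + 172/13·R2.
R4 ← R4 + 115/13·R2.
R3 ← R3 / (3713/115).
R1 ← R1 − 20/23·R3.
R2 ← R2 − 62/115·R3.
R4 reduces to 0 = 0, so the extra equation is consistent.
Reading off the reduced rows gives x_1 = 3, x_2 = -14/5, x_3 = -3/2.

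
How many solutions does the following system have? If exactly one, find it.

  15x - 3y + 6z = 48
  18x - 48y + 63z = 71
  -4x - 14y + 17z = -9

Row-reduce:
R1 ← R1 / (15).
R2 ← R2 − 18·R1.
R3 ← R3 + 4·R1.
R2 ← R2 / (-222/5).
R1 ← R1 + 1/5·R2.
R3 ← R3 + 74/5·R2.
Row 3 reduces to 0 = -2/3, a contradiction. The system is inconsistent.

no solution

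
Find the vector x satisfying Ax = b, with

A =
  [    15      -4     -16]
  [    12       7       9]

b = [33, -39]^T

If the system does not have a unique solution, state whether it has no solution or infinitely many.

infinitely many solutions

Row-reduce:
R1 ← R1 / (15).
R2 ← R2 − 12·R1.
R2 ← R2 / (51/5).
R1 ← R1 + 4/15·R2.
Rank is 2 with 3 unknowns, leaving x_3 free.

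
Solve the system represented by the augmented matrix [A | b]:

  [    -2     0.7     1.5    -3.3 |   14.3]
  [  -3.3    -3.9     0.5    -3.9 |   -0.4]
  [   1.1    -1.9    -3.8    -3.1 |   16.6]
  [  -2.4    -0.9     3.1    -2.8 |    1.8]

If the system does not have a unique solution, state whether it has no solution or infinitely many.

x_1 = 1, x_2 = 4, x_3 = -2, x_4 = -5

Row-reduce the augmented matrix:
R1 ← R1 / (-2).
R2 ← R2 + 33/10·R1.
R3 ← R3 − 11/10·R1.
R4 ← R4 + 12/5·R1.
R2 ← R2 / (-1011/200).
R1 ← R1 + 7/20·R2.
R3 ← R3 + 303/200·R2.
R4 ← R4 + 87/50·R2.
R3 ← R3 / (-8031/3370).
R1 ← R1 + 620/1011·R3.
R2 ← R2 − 395/1011·R3.
R4 ← R4 − 3336/1685·R3.
R4 ← R4 / (-102791/26770).
R1 ← R1 − 70520/24093·R4.
R2 ← R2 + 28607/24093·R4.
R3 ← R3 − 18124/8031·R4.
Reading off the reduced rows gives x_1 = 1, x_2 = 4, x_3 = -2, x_4 = -5.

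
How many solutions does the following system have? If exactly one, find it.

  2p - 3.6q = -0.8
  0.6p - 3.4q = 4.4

Row-reduce the augmented matrix:
R1 ← R1 / (2).
R2 ← R2 − 3/5·R1.
R2 ← R2 / (-58/25).
R1 ← R1 + 9/5·R2.
Reading off the reduced rows gives p = -4, q = -2.

p = -4, q = -2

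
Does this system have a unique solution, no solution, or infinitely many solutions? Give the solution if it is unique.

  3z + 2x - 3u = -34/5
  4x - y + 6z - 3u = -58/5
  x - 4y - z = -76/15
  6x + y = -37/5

x = -7/5, y = 1, z = -1/3, u = 1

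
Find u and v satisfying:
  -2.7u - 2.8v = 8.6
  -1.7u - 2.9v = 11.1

Row-reduce the augmented matrix:
R1 ← R1 / (-27/10).
R2 ← R2 + 17/10·R1.
R2 ← R2 / (-307/270).
R1 ← R1 − 28/27·R2.
Reading off the reduced rows gives u = 2, v = -5.

u = 2, v = -5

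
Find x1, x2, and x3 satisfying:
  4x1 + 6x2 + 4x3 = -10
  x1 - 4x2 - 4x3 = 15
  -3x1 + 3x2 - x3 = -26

Row-reduce the augmented matrix:
R1 ← R1 / (4).
R2 ← R2 − 1·R1.
R3 ← R3 + 3·R1.
R2 ← R2 / (-11/2).
R1 ← R1 − 3/2·R2.
R3 ← R3 − 15/2·R2.
R3 ← R3 / (-53/11).
R1 ← R1 + 4/11·R3.
R2 ← R2 − 10/11·R3.
Reading off the reduced rows gives x1 = 3, x2 = -5, x3 = 2.

x1 = 3, x2 = -5, x3 = 2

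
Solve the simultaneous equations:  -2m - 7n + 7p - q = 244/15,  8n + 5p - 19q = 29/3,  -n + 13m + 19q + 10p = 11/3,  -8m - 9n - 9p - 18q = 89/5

m = 1, n = -5/3, p = 4/5, q = -1

Row-reduce the augmented matrix:
R1 ← R1 / (-2).
R3 ← R3 − 13·R1.
R4 ← R4 + 8·R1.
R2 ← R2 / (8).
R1 ← R1 − 7/2·R2.
R3 ← R3 + 93/2·R2.
R4 ← R4 − 19·R2.
R3 ← R3 / (1353/16).
R1 ← R1 + 91/16·R3.
R2 ← R2 − 5/8·R3.
R4 ← R4 + 391/8·R3.
R4 ← R4 / (-34475/1353).
R1 ← R1 − 3011/1353·R4.
R2 ← R2 + 2234/1353·R4.
R3 ← R3 + 1567/1353·R4.
Reading off the reduced rows gives m = 1, n = -5/3, p = 4/5, q = -1.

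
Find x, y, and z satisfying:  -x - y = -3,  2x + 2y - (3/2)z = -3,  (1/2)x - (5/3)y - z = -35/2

Row-reduce the augmented matrix:
R1 ← R1 / (-1).
R2 ← R2 − 2·R1.
R3 ← R3 − 1/2·R1.
Swap R2 and R3.
R2 ← R2 / (-13/6).
R1 ← R1 − 1·R2.
R3 ← R3 / (-3/2).
R1 ← R1 + 6/13·R3.
R2 ← R2 − 6/13·R3.
Reading off the reduced rows gives x = -3, y = 6, z = 6.

x = -3, y = 6, z = 6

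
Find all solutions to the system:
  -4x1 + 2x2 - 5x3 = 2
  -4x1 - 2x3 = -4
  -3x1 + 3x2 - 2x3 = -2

x1 = 2, x2 = 0, x3 = -2

Row-reduce the augmented matrix:
R1 ← R1 / (-4).
R2 ← R2 + 4·R1.
R3 ← R3 + 3·R1.
R2 ← R2 / (-2).
R1 ← R1 + 1/2·R2.
R3 ← R3 − 3/2·R2.
R3 ← R3 / (4).
R1 ← R1 − 1/2·R3.
R2 ← R2 + 3/2·R3.
Reading off the reduced rows gives x1 = 2, x2 = 0, x3 = -2.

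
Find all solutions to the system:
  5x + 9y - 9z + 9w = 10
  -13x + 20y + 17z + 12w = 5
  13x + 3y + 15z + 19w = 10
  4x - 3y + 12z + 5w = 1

no solution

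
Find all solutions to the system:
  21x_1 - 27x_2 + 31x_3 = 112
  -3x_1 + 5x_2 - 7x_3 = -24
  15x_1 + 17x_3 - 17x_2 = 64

infinitely many solutions

Row-reduce:
R1 ← R1 / (21).
R2 ← R2 + 3·R1.
R3 ← R3 − 15·R1.
R2 ← R2 / (8/7).
R1 ← R1 + 9/7·R2.
R3 ← R3 − 16/7·R2.
Rank is 2 with 3 unknowns, leaving x_3 free.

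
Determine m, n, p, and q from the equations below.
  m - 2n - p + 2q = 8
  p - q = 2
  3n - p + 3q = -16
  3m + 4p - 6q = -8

m = -4, n = -6, p = 4, q = 2

Row-reduce the augmented matrix:
R4 ← R4 − 3·R1.
Swap R2 and R3.
R2 ← R2 / (3).
R1 ← R1 + 2·R2.
R4 ← R4 − 6·R2.
R1 ← R1 + 5/3·R3.
R2 ← R2 + 1/3·R3.
R4 ← R4 − 9·R3.
R4 ← R4 / (-9).
R1 ← R1 − 7/3·R4.
R2 ← R2 − 2/3·R4.
R3 ← R3 + 1·R4.
Reading off the reduced rows gives m = -4, n = -6, p = 4, q = 2.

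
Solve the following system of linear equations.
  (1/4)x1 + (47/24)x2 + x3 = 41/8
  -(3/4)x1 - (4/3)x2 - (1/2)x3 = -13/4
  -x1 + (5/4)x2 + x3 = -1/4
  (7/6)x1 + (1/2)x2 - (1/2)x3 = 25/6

Row-reduce:
R1 ← R1 / (1/4).
R2 ← R2 + 3/4·R1.
R3 ← R3 + 1·R1.
R4 ← R4 − 7/6·R1.
R2 ← R2 / (109/24).
R1 ← R1 − 47/6·R2.
R3 ← R3 − 109/12·R2.
R4 ← R4 + 311/36·R2.
Swap R3 and R4.
R3 ← R3 / (-269/654).
R1 ← R1 + 34/109·R3.
R2 ← R2 − 60/109·R3.
Row 4 reduces to 0 = -4, a contradiction. The system is inconsistent.

no solution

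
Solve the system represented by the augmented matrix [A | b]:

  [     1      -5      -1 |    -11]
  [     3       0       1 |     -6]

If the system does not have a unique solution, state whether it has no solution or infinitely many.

infinitely many solutions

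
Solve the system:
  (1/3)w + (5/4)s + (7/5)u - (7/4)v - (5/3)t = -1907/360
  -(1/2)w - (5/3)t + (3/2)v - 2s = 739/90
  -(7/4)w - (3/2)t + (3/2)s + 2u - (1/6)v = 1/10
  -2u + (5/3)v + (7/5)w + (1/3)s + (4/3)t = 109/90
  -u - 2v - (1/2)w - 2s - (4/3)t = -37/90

Row-reduce the augmented matrix:
R1 ← R1 / (7/5).
R3 ← R3 − 2·R1.
R4 ← R4 + 2·R1.
R5 ← R5 + 1·R1.
R2 ← R2 / (3/2).
R1 ← R1 + 5/4·R2.
R3 ← R3 − 7/3·R2.
R4 ← R4 + 5/6·R2.
R5 ← R5 + 13/4·R2.
R3 ← R3 / (-365/252).
R1 ← R1 + 5/28·R3.
R2 ← R2 + 1/3·R3.
R4 ← R4 − 1007/630·R3.
R5 ← R5 + 113/84·R3.
R4 ← R4 / (45179/10950).
R1 ← R1 + 983/876·R4.
R2 ← R2 + 724/365·R4.
R3 ← R3 + 712/365·R4.
R5 ← R5 + 35323/4380·R4.
R5 ← R5 / (-2328250/406611).
R1 ← R1 + 1017265/406611·R5.
R2 ← R2 + 137764/135537·R5.
R3 ← R3 + 205870/135537·R5.
R4 ← R4 − 20364/45179·R5.
Reading off the reduced rows gives u = 0, v = 12/5, w = -1, s = -3/2, t = -2/3.

u = 0, v = 12/5, w = -1, s = -3/2, t = -2/3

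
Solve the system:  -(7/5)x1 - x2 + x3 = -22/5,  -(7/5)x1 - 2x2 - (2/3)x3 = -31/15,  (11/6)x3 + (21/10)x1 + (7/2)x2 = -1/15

no solution

Row-reduce:
R1 ← R1 / (-7/5).
R2 ← R2 + 7/5·R1.
R3 ← R3 − 21/10·R1.
R2 ← R2 / (-1).
R1 ← R1 − 5/7·R2.
R3 ← R3 − 2·R2.
Row 3 reduces to 0 = -2, a contradiction. The system is inconsistent.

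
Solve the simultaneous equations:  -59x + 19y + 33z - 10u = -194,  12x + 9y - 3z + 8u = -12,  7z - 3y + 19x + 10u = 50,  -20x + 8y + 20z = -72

infinitely many solutions

Row-reduce:
R1 ← R1 / (-59).
R2 ← R2 − 12·R1.
R3 ← R3 − 19·R1.
R4 ← R4 + 20·R1.
R2 ← R2 / (759/59).
R1 ← R1 + 19/59·R2.
R3 ← R3 − 184/59·R2.
R4 ← R4 − 92/59·R2.
R3 ← R3 / (184/11).
R1 ← R1 + 118/253·R3.
R2 ← R2 − 73/253·R3.
R4 ← R4 − 92/11·R3.
Rank is 3 with 4 unknowns, leaving u free.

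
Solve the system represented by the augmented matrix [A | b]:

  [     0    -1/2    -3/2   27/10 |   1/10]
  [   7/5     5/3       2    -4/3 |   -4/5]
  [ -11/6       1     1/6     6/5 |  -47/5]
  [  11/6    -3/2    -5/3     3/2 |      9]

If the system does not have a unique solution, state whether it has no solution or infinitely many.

no solution

Row-reduce:
Swap R1 and R2.
R1 ← R1 / (7/5).
R3 ← R3 + 11/6·R1.
R4 ← R4 − 11/6·R1.
R2 ← R2 / (-1/2).
R1 ← R1 − 25/21·R2.
R3 ← R3 − 401/126·R2.
R4 ← R4 + 232/63·R2.
R3 ← R3 / (-142/21).
R1 ← R1 + 15/7·R3.
R2 ← R2 − 3·R3.
R4 ← R4 − 142/21·R3.
Row 4 reduces to 0 = -1/2, a contradiction. The system is inconsistent.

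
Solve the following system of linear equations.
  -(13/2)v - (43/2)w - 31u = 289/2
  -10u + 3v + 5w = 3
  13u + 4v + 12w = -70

no solution

Row-reduce:
R1 ← R1 / (-31).
R2 ← R2 + 10·R1.
R3 ← R3 − 13·R1.
R2 ← R2 / (158/31).
R1 ← R1 − 13/62·R2.
R3 ← R3 − 79/62·R2.
Row 3 reduces to 0 = 3/2, a contradiction. The system is inconsistent.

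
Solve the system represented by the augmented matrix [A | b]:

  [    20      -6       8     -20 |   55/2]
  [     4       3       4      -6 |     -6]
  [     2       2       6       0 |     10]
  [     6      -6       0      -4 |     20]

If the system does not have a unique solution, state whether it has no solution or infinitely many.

no solution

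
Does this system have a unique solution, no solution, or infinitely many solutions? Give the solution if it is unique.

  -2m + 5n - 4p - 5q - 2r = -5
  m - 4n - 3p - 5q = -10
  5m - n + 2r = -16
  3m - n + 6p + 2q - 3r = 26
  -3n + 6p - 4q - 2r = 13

m = -1, n = -1, p = 1, q = 2, r = -6

Row-reduce the augmented matrix:
R1 ← R1 / (-2).
R2 ← R2 − 1·R1.
R3 ← R3 − 5·R1.
R4 ← R4 − 3·R1.
R2 ← R2 / (-3/2).
R1 ← R1 + 5/2·R2.
R3 ← R3 − 23/2·R2.
R4 ← R4 − 13/2·R2.
R5 ← R5 + 3·R2.
R3 ← R3 / (-145/3).
R1 ← R1 − 31/3·R3.
R2 ← R2 − 10/3·R3.
R4 ← R4 + 65/3·R3.
R5 ← R5 − 16·R3.
R4 ← R4 / (-192/29).
R1 ← R1 − 1/29·R4.
R2 ← R2 − 5/29·R4.
R3 ← R3 − 42/29·R4.
R5 ← R5 + 353/29·R4.
R5 ← R5 / (6409/960).
R1 ← R1 − 343/960·R5.
R2 ← R2 + 41/192·R5.
R3 ← R3 + 159/160·R5.
R4 ← R4 − 161/192·R5.
Reading off the reduced rows gives m = -1, n = -1, p = 1, q = 2, r = -6.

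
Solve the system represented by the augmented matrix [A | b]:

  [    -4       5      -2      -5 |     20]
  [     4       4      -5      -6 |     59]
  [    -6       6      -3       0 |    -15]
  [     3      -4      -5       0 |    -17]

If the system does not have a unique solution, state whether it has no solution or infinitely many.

x_1 = 6, x_2 = 5, x_3 = 3, x_4 = -5

Row-reduce the augmented matrix:
R1 ← R1 / (-4).
R2 ← R2 − 4·R1.
R3 ← R3 + 6·R1.
R4 ← R4 − 3·R1.
R2 ← R2 / (9).
R1 ← R1 + 5/4·R2.
R3 ← R3 + 3/2·R2.
R4 ← R4 + 1/4·R2.
R3 ← R3 / (-7/6).
R1 ← R1 + 17/36·R3.
R2 ← R2 + 7/9·R3.
R4 ← R4 + 241/36·R3.
R4 ← R4 / (-256/7).
R1 ← R1 + 18/7·R4.
R2 ← R2 + 5·R4.
R3 ← R3 + 34/7·R4.
Reading off the reduced rows gives x_1 = 6, x_2 = 5, x_3 = 3, x_4 = -5.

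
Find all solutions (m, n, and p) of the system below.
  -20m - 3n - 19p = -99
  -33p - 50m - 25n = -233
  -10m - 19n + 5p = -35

infinitely many solutions

Row-reduce:
R1 ← R1 / (-20).
R2 ← R2 + 50·R1.
R3 ← R3 + 10·R1.
R2 ← R2 / (-35/2).
R1 ← R1 − 3/20·R2.
R3 ← R3 + 35/2·R2.
Rank is 2 with 3 unknowns, leaving p free.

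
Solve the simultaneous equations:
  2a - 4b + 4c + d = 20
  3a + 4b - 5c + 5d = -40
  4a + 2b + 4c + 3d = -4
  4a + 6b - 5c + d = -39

a = -1, b = -3, c = 3, d = -2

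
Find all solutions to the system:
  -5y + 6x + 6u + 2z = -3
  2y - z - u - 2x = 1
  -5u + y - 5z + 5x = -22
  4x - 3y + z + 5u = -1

Row-reduce:
R1 ← R1 / (6).
R2 ← R2 + 2·R1.
R3 ← R3 − 5·R1.
R4 ← R4 − 4·R1.
R2 ← R2 / (1/3).
R1 ← R1 + 5/6·R2.
R3 ← R3 − 31/6·R2.
R4 ← R4 − 1/3·R2.
R3 ← R3 / (-3/2).
R1 ← R1 + 1/2·R3.
R2 ← R2 + 1·R3.
Row 4 reduces to 0 = 1, a contradiction. The system is inconsistent.

no solution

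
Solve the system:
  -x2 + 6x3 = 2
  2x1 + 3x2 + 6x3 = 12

infinitely many solutions

Row-reduce:
Swap R1 and R2.
R1 ← R1 / (2).
R2 ← R2 / (-1).
R1 ← R1 − 3/2·R2.
Rank is 2 with 3 unknowns, leaving x3 free.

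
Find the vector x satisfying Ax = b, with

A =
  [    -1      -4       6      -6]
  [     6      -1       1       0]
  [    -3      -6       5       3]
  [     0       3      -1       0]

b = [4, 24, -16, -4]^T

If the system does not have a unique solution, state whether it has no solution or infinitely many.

x_1 = 4, x_2 = -2, x_3 = -2, x_4 = -2

Row-reduce the augmented matrix:
R1 ← R1 / (-1).
R2 ← R2 − 6·R1.
R3 ← R3 + 3·R1.
R2 ← R2 / (-25).
R1 ← R1 − 4·R2.
R3 ← R3 − 6·R2.
R4 ← R4 − 3·R2.
R3 ← R3 / (-103/25).
R1 ← R1 + 2/25·R3.
R2 ← R2 + 37/25·R3.
R4 ← R4 − 86/25·R3.
R4 ← R4 / (6).
R2 ← R2 + 3·R4.
R3 ← R3 + 3·R4.
Reading off the reduced rows gives x_1 = 4, x_2 = -2, x_3 = -2, x_4 = -2.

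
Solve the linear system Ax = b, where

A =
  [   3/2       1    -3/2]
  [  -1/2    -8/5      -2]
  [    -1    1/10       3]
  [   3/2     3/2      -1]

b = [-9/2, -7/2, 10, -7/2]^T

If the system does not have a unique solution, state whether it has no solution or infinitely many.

Row-reduce:
R1 ← R1 / (3/2).
R2 ← R2 + 1/2·R1.
R3 ← R3 + 1·R1.
R4 ← R4 − 3/2·R1.
R2 ← R2 / (-19/15).
R1 ← R1 − 2/3·R2.
R3 ← R3 − 23/30·R2.
R4 ← R4 − 1/2·R2.
R3 ← R3 / (37/76).
R1 ← R1 + 44/19·R3.
R2 ← R2 − 75/38·R3.
R4 ← R4 + 37/76·R3.
Row 4 reduces to 0 = 3, a contradiction. The system is inconsistent.

no solution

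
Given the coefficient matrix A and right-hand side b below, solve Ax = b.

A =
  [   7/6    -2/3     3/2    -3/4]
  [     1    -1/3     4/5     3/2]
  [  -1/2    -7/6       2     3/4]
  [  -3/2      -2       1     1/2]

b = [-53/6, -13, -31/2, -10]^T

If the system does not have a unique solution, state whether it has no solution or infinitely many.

x_1 = -2, x_2 = 3, x_3 = -5, x_4 = -4

Row-reduce the augmented matrix:
R1 ← R1 / (7/6).
R2 ← R2 − 1·R1.
R3 ← R3 + 1/2·R1.
R4 ← R4 + 3/2·R1.
R2 ← R2 / (5/21).
R1 ← R1 + 4/7·R2.
R3 ← R3 + 61/42·R2.
R4 ← R4 + 20/7·R2.
R3 ← R3 / (-8/25).
R1 ← R1 − 3/25·R3.
R2 ← R2 + 51/25·R3.
R4 ← R4 + 29/10·R3.
R4 ← R4 / (-3107/32).
R1 ← R1 − 153/16·R4.
R2 ← R2 + 1233/16·R4.
R3 ← R3 + 675/16·R4.
Reading off the reduced rows gives x_1 = -2, x_2 = 3, x_3 = -5, x_4 = -4.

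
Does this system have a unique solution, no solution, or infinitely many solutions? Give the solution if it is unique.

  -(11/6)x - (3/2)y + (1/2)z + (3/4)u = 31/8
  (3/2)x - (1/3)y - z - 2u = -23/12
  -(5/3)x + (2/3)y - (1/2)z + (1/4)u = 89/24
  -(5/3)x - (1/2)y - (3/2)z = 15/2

Row-reduce the augmented matrix:
R1 ← R1 / (-11/6).
R2 ← R2 − 3/2·R1.
R3 ← R3 + 5/3·R1.
R4 ← R4 + 5/3·R1.
R2 ← R2 / (-103/66).
R1 ← R1 − 9/11·R2.
R3 ← R3 − 67/33·R2.
R4 ← R4 − 19/22·R2.
R3 ← R3 / (-355/206).
R1 ← R1 + 60/103·R3.
R2 ← R2 − 39/103·R3.
R4 ← R4 + 235/103·R3.
R4 ← R4 / (429/284).
R1 ← R1 + 27/71·R4.
R2 ← R2 − 141/355·R4.
R3 ← R3 − 921/710·R4.
Reading off the reduced rows gives x = -3/2, y = -1, z = -3, u = 3/2.

x = -3/2, y = -1, z = -3, u = 3/2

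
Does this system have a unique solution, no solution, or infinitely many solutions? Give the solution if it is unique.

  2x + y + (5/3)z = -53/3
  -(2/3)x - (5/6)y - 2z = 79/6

infinitely many solutions

Row-reduce:
R1 ← R1 / (2).
R2 ← R2 + 2/3·R1.
R2 ← R2 / (-1/2).
R1 ← R1 − 1/2·R2.
Rank is 2 with 3 unknowns, leaving z free.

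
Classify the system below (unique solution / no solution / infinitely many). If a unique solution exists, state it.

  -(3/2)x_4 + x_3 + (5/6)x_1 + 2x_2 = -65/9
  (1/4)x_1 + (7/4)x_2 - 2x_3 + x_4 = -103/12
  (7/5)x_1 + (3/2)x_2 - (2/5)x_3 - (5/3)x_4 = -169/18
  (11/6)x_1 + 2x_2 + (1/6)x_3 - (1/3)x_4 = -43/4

x_1 = -8/3, x_2 = -3, x_3 = 3/2, x_4 = 1/3

Row-reduce the augmented matrix:
R1 ← R1 / (5/6).
R2 ← R2 − 1/4·R1.
R3 ← R3 − 7/5·R1.
R4 ← R4 − 11/6·R1.
R2 ← R2 / (23/20).
R1 ← R1 − 12/5·R2.
R3 ← R3 + 93/50·R2.
R4 ← R4 + 12/5·R2.
R3 ← R3 / (-29/5).
R1 ← R1 − 6·R3.
R2 ← R2 + 2·R3.
R4 ← R4 + 41/6·R3.
R4 ← R4 / (53411/24012).
R1 ← R1 + 44/29·R4.
R2 ← R2 − 316/2001·R4.
R3 ← R3 + 2207/4002·R4.
Reading off the reduced rows gives x_1 = -8/3, x_2 = -3, x_3 = 3/2, x_4 = 1/3.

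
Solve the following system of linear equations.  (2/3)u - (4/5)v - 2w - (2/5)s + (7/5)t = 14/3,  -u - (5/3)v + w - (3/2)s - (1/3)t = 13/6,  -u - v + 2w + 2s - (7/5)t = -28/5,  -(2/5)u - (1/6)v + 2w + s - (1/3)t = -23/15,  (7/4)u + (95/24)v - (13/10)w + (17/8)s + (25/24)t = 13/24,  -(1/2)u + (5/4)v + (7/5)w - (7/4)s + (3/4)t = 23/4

Row-reduce:
R1 ← R1 / (2/3).
R2 ← R2 + 1·R1.
R3 ← R3 + 1·R1.
R4 ← R4 + 2/5·R1.
R5 ← R5 − 7/4·R1.
R6 ← R6 + 1/2·R1.
R2 ← R2 / (-43/15).
R1 ← R1 + 6/5·R2.
R3 ← R3 + 11/5·R2.
R4 ← R4 + 97/150·R2.
R5 ← R5 − 727/120·R2.
R6 ← R6 − 13/20·R2.
R3 ← R3 / (23/43).
R1 ← R1 + 93/43·R3.
R2 ← R2 − 30/43·R3.
R4 ← R4 − 269/215·R3.
R5 ← R5 + 119/430·R3.
R6 ← R6 + 119/215·R3.
R4 ← R4 / (-2673/460).
R1 ← R1 − 573/46·R4.
R2 ← R2 + 147/46·R4.
R3 ← R3 − 259/46·R4.
R5 ← R5 − 543/1840·R4.
R6 ← R6 − 543/920·R4.
R5 ← R5 / (12539/14850).
R1 ← R1 − 662/297·R5.
R2 ← R2 + 986/1485·R5.
R3 ← R3 − 3253/8910·R5.
R4 ← R4 + 1259/4455·R5.
R6 ← R6 − 12539/7425·R5.
Row 6 reduces to 0 = -4, a contradiction. The system is inconsistent.

no solution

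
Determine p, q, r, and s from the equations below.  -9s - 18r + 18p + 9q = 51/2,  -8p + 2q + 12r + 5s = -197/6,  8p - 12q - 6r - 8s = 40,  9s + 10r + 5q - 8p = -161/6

p = 2, q = -8/3, r = -2, s = 5/2

Row-reduce the augmented matrix:
R1 ← R1 / (18).
R2 ← R2 + 8·R1.
R3 ← R3 − 8·R1.
R4 ← R4 + 8·R1.
R2 ← R2 / (6).
R1 ← R1 − 1/2·R2.
R3 ← R3 + 16·R2.
R4 ← R4 − 9·R2.
R3 ← R3 / (38/3).
R1 ← R1 + 4/3·R3.
R2 ← R2 − 2/3·R3.
R4 ← R4 + 4·R3.
R4 ← R4 / (117/38).
R1 ← R1 + 55/76·R4.
R2 ← R2 − 9/38·R4.
R3 ← R3 + 2/19·R4.
Reading off the reduced rows gives p = 2, q = -8/3, r = -2, s = 5/2.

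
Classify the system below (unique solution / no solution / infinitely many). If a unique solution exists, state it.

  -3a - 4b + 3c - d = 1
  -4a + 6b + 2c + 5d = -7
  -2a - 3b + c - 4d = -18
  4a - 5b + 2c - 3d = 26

a = 5, b = -3, c = 3, d = 5

Row-reduce the augmented matrix:
R1 ← R1 / (-3).
R2 ← R2 + 4·R1.
R3 ← R3 + 2·R1.
R4 ← R4 − 4·R1.
R2 ← R2 / (34/3).
R1 ← R1 − 4/3·R2.
R3 ← R3 + 1/3·R2.
R4 ← R4 + 31/3·R2.
R3 ← R3 / (-18/17).
R1 ← R1 + 13/17·R3.
R2 ← R2 + 3/17·R3.
R4 ← R4 − 71/17·R3.
R4 ← R4 / (-395/36).
R1 ← R1 − 67/36·R4.
R2 ← R2 − 13/12·R4.
R3 ← R3 − 107/36·R4.
Reading off the reduced rows gives a = 5, b = -3, c = 3, d = 5.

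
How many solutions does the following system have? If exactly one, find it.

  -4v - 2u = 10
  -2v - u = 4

Row-reduce:
R1 ← R1 / (-2).
R2 ← R2 + 1·R1.
Row 2 reduces to 0 = -1, a contradiction. The system is inconsistent.

no solution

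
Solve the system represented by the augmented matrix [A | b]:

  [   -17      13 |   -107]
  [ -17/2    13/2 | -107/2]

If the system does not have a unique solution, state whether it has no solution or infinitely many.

infinitely many solutions

Row-reduce:
R1 ← R1 / (-17).
R2 ← R2 + 17/2·R1.
Rank is 1 with 2 unknowns, leaving x_2 free.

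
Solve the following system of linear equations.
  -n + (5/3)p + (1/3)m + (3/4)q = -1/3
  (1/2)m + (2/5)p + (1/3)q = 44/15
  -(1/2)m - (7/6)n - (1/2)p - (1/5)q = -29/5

Row-reduce:
R1 ← R1 / (1/3).
R2 ← R2 − 1/2·R1.
R3 ← R3 + 1/2·R1.
R2 ← R2 / (3/2).
R1 ← R1 + 3·R2.
R3 ← R3 + 8/3·R2.
R3 ← R3 / (-26/15).
R1 ← R1 − 4/5·R3.
R2 ← R2 + 7/5·R3.
Rank is 3 with 4 unknowns, leaving q free.

infinitely many solutions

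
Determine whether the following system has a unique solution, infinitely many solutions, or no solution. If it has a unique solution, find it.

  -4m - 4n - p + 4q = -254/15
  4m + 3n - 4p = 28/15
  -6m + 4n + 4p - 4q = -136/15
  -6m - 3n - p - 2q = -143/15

m = 3, n = -8/5, p = 4/3, q = -5/2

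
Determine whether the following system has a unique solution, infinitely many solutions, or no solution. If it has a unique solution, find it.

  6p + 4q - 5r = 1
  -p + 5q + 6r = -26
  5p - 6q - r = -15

Row-reduce the augmented matrix:
R1 ← R1 / (6).
R2 ← R2 + 1·R1.
R3 ← R3 − 5·R1.
R2 ← R2 / (17/3).
R1 ← R1 − 2/3·R2.
R3 ← R3 + 28/3·R2.
R3 ← R3 / (397/34).
R1 ← R1 + 49/34·R3.
R2 ← R2 − 31/34·R3.
Reading off the reduced rows gives p = -4, q = 0, r = -5.

p = -4, q = 0, r = -5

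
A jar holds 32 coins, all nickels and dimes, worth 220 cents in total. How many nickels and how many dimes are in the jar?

nickels: 20, dimes: 12

Let n = nickels, d = dimes.
  d + n = 32
  5n + 10d = 220
From equation 1: n = 32 − d.
Substitute into equation 2 and solve: d = 12.
Then n = 20.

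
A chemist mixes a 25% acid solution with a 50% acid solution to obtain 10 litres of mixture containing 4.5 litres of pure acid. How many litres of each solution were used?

litres of solution A: 2, litres of solution B: 8

Let a = litres of solution A, b = litres of solution B.
  a + b = 10
  (1/4)a + (1/2)b = 9/2
From equation 1: a = 10 − b.
Substitute into equation 2 and solve: b = 8.
Then a = 2.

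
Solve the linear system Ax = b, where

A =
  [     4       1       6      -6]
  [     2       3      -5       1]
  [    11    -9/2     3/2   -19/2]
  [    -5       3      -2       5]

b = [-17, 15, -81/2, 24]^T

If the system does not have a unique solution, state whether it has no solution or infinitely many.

Row-reduce:
R1 ← R1 / (4).
R2 ← R2 − 2·R1.
R3 ← R3 − 11·R1.
R4 ← R4 + 5·R1.
R2 ← R2 / (5/2).
R1 ← R1 − 1/4·R2.
R3 ← R3 + 29/4·R2.
R4 ← R4 − 17/4·R2.
R3 ← R3 / (-191/5).
R1 ← R1 − 23/10·R3.
R2 ← R2 + 16/5·R3.
R4 ← R4 − 191/10·R3.
Rank is 3 with 4 unknowns, leaving x_4 free.

infinitely many solutions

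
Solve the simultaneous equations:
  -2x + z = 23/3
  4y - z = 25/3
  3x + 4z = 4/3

x = -8/3, y = 8/3, z = 7/3

Row-reduce the augmented matrix:
R1 ← R1 / (-2).
R3 ← R3 − 3·R1.
R2 ← R2 / (4).
R3 ← R3 / (11/2).
R1 ← R1 + 1/2·R3.
R2 ← R2 + 1/4·R3.
Reading off the reduced rows gives x = -8/3, y = 8/3, z = 7/3.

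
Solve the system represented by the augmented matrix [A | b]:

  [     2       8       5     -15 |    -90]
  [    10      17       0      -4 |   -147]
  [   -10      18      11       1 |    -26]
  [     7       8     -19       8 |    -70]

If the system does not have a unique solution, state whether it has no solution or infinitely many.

x_1 = -5, x_2 = -5, x_3 = 1, x_4 = 3

Row-reduce the augmented matrix:
R1 ← R1 / (2).
R2 ← R2 − 10·R1.
R3 ← R3 + 10·R1.
R4 ← R4 − 7·R1.
R2 ← R2 / (-23).
R1 ← R1 − 4·R2.
R3 ← R3 − 58·R2.
R4 ← R4 + 20·R2.
R3 ← R3 / (-622/23).
R1 ← R1 + 85/46·R3.
R2 ← R2 − 25/23·R3.
R4 ← R4 + 679/46·R3.
R4 ← R4 / (-36433/622).
R1 ← R1 + 1449/622·R4.
R2 ← R2 − 353/311·R4.
R3 ← R3 + 1208/311·R4.
Reading off the reduced rows gives x_1 = -5, x_2 = -5, x_3 = 1, x_4 = 3.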